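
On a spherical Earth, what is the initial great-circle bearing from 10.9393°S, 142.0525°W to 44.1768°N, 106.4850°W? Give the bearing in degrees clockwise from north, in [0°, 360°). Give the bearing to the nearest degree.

28°

Δλ = -106.4850 − -142.0525 = 35.5675°.
θ = atan2( sin Δλ · cos φ₂ , cos φ₁ · sin φ₂ − sin φ₁ · cos φ₂ · cos Δλ )
  = atan2(0.41716, 0.79492) = 27.690° → normalised to [0°, 360°): 27.690°.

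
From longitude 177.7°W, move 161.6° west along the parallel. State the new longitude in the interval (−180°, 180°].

Start at -177.7°; shift −161.6° → -339.3°.
-339.3° lies outside (−180°, 180°]; add 360° → +20.7°.

20.7°E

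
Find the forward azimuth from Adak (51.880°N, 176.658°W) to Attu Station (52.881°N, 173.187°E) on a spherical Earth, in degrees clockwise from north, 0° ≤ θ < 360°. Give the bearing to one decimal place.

Δλ = 173.187 − -176.658 = 349.845°; wrapped into (−180°, 180°]: -10.155°.
θ = atan2( sin Δλ · cos φ₂ , cos φ₁ · sin φ₂ − sin φ₁ · cos φ₂ · cos Δλ )
  = atan2(-0.10640, 0.02491) = -76.825° → normalised to [0°, 360°): 283.175°.

283.2°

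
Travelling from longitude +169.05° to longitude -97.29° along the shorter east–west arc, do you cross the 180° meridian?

Yes

Naïve |-97.29 − 169.05| = 266.34° > 180°, so the shorter arc goes the other way round — across 180°.
Signed shortest Δλ = ((-97.29 − 169.05 + 180) mod 360) − 180 = 93.66°.
Going east by 93.66° from +169.05° passes through 180° before reaching -97.29°.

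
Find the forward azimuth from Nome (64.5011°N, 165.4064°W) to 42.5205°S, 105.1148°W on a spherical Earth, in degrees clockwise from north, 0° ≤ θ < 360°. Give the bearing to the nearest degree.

Δλ = -105.1148 − -165.4064 = 60.2916°.
θ = atan2( sin Δλ · cos φ₂ , cos φ₁ · sin φ₂ − sin φ₁ · cos φ₂ · cos Δλ )
  = atan2(0.64016, -0.62064) = 134.113° → normalised to [0°, 360°): 134.113°.

134°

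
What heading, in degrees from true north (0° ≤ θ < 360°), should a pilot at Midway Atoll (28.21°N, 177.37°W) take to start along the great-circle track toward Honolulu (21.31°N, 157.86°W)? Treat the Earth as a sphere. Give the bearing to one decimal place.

107.0°

Δλ = -157.86 − -177.37 = 19.51°.
θ = atan2( sin Δλ · cos φ₂ , cos φ₁ · sin φ₂ − sin φ₁ · cos φ₂ · cos Δλ )
  = atan2(0.31114, -0.09485) = 106.954° → normalised to [0°, 360°): 106.954°.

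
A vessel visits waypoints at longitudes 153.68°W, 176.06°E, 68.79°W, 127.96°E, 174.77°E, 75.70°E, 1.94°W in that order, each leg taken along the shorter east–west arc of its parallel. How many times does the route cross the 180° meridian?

Leg 1: -153.68° → +176.06°, shortest Δλ = -30.26° (west) — crosses 180°.
Leg 2: +176.06° → -68.79°, shortest Δλ = 115.15° (east) — crosses 180°.
Leg 3: -68.79° → +127.96°, shortest Δλ = -163.25° (west) — crosses 180°.
Leg 4: +127.96° → +174.77°, shortest Δλ = 46.81° (east) — does not cross 180°.
Leg 5: +174.77° → +75.70°, shortest Δλ = -99.07° (west) — does not cross 180°.
Leg 6: +75.70° → -1.94°, shortest Δλ = -77.64° (west) — does not cross 180°.
Total crossings: 3.

3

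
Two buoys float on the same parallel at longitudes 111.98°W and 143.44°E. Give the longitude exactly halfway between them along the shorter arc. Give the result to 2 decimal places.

Signed shortest Δλ from -111.98° to +143.44° is -104.58°.
Midpoint longitude = -111.98° + (-104.58°)/2 = -111.98° − 52.29° = -164.27°.
(The naïve average (-111.98 + +143.44)/2 = 15.73° is on the wrong side of the globe.)

164.27°W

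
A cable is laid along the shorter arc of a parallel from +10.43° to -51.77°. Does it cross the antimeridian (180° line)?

Signed shortest Δλ = ((-51.77 − 10.43 + 180) mod 360) − 180 = -62.2°.
Going west by 62.2° from +10.43° reaches -51.77° without touching 180°.

No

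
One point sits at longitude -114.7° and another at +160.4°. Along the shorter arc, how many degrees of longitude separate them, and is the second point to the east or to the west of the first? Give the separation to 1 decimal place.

Raw difference: 160.4 − -114.7 = 275.1°.
Normalise into (−180°, 180°]: 275.1° − 360° = -84.9°.
Negative ⇒ the second point lies to the west; separation 84.9°.

84.9° west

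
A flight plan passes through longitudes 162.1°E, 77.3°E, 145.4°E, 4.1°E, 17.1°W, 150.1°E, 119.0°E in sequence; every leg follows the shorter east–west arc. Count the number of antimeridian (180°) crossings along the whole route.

0

Leg 1: +162.1° → +77.3°, shortest Δλ = -84.8° (west) — does not cross 180°.
Leg 2: +77.3° → +145.4°, shortest Δλ = 68.1° (east) — does not cross 180°.
Leg 3: +145.4° → +4.1°, shortest Δλ = -141.3° (west) — does not cross 180°.
Leg 4: +4.1° → -17.1°, shortest Δλ = -21.2° (west) — does not cross 180°.
Leg 5: -17.1° → +150.1°, shortest Δλ = 167.2° (east) — does not cross 180°.
Leg 6: +150.1° → +119.0°, shortest Δλ = -31.1° (west) — does not cross 180°.
Total crossings: 0.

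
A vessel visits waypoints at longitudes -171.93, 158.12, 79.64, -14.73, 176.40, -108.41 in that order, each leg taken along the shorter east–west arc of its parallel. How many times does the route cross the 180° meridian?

Leg 1: -171.93° → +158.12°, shortest Δλ = -29.95° (west) — crosses 180°.
Leg 2: +158.12° → +79.64°, shortest Δλ = -78.48° (west) — does not cross 180°.
Leg 3: +79.64° → -14.73°, shortest Δλ = -94.37° (west) — does not cross 180°.
Leg 4: -14.73° → +176.40°, shortest Δλ = -168.87° (west) — crosses 180°.
Leg 5: +176.40° → -108.41°, shortest Δλ = 75.19° (east) — crosses 180°.
Total crossings: 3.

3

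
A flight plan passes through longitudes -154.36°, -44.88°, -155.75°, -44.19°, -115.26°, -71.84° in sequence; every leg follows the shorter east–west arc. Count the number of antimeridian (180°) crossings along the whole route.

0

Leg 1: -154.36° → -44.88°, shortest Δλ = 109.48° (east) — does not cross 180°.
Leg 2: -44.88° → -155.75°, shortest Δλ = -110.87° (west) — does not cross 180°.
Leg 3: -155.75° → -44.19°, shortest Δλ = 111.56° (east) — does not cross 180°.
Leg 4: -44.19° → -115.26°, shortest Δλ = -71.07° (west) — does not cross 180°.
Leg 5: -115.26° → -71.84°, shortest Δλ = 43.42° (east) — does not cross 180°.
Total crossings: 0.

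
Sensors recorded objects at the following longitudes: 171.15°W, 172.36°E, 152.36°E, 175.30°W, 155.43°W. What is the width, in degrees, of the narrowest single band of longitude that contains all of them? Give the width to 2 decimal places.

Sort the longitudes: -175.30°, -171.15°, -155.43°, +152.36°, +172.36°.
Eastward gaps between consecutive values (wrapping around): 4.15°, 15.72°, 307.79°, 20.00°, 12.34°.
Largest gap = 307.79° ⇒ minimal covering band is its complement: 360° − 307.79° = 52.21°.
Band runs from +152.36° eastward to -155.43°, crossing the antimeridian.

52.21°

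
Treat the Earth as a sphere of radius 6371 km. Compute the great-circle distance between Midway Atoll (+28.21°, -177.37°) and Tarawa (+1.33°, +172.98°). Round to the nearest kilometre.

Δλ = 172.98 − -177.37 = 350.35°; wrapped into (−180°, 180°]: -9.65°.
Δφ = 1.33 − 28.21 = -26.88°.
a = sin²(Δφ/2) + cos φ₁ · cos φ₂ · sin²(Δλ/2) = 0.060255.
c = 2·atan2(√a, √(1−a)) = 0.49601 rad → d = 6371·c ≈ 3160.06 km.

3160 km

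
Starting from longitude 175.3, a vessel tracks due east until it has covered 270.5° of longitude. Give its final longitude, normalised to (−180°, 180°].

Start at +175.3°; shift +270.5° → +445.8°.
+445.8° lies outside (−180°, 180°]; subtract 360° → +85.8°.

+85.8°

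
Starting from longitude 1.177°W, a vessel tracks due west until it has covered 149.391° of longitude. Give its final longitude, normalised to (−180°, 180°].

150.568°W

Start at -1.177°; shift −149.391° → -150.568°.
-150.568° already lies in (−180°, 180°].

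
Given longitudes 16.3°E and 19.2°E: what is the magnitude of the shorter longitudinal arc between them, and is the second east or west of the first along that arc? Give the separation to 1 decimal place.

2.9° east

Raw difference: 19.2 − 16.3 = 2.9°.
Normalise into (−180°, 180°]: 2.9° stays 2.9°.
Positive ⇒ the second point lies to the east; separation 2.9°.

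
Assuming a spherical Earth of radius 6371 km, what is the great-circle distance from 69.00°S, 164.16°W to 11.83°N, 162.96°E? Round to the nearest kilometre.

9349 km

Δλ = 162.96 − -164.16 = 327.12°; wrapped into (−180°, 180°]: -32.88°.
Δφ = 11.83 − -69.00 = 80.83°.
a = sin²(Δφ/2) + cos φ₁ · cos φ₂ · sin²(Δλ/2) = 0.448412.
c = 2·atan2(√a, √(1−a)) = 1.46744 rad → d = 6371·c ≈ 9349.03 km.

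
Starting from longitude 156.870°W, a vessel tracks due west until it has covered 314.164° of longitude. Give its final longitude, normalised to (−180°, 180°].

111.034°W

Start at -156.870°; shift −314.164° → -471.034°.
-471.034° lies outside (−180°, 180°]; add 360° → -111.034°.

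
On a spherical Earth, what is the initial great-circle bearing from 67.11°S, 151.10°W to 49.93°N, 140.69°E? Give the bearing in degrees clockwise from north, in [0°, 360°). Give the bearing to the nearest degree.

Δλ = 140.69 − -151.10 = 291.79°; wrapped into (−180°, 180°]: -68.21°.
θ = atan2( sin Δλ · cos φ₂ , cos φ₁ · sin φ₂ − sin φ₁ · cos φ₂ · cos Δλ )
  = atan2(-0.59773, 0.51779) = -49.099° → normalised to [0°, 360°): 310.901°.

311°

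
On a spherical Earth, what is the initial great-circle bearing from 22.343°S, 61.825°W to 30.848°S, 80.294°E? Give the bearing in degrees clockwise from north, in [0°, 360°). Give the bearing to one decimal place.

144.2°

Δλ = 80.294 − -61.825 = 142.119°.
θ = atan2( sin Δλ · cos φ₂ , cos φ₁ · sin φ₂ − sin φ₁ · cos φ₂ · cos Δλ )
  = atan2(0.52716, -0.73187) = 144.235° → normalised to [0°, 360°): 144.235°.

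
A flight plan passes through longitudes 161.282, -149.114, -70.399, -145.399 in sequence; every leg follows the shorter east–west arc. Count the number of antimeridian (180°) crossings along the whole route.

1

Leg 1: +161.282° → -149.114°, shortest Δλ = 49.604° (east) — crosses 180°.
Leg 2: -149.114° → -70.399°, shortest Δλ = 78.715° (east) — does not cross 180°.
Leg 3: -70.399° → -145.399°, shortest Δλ = -75.0° (west) — does not cross 180°.
Total crossings: 1.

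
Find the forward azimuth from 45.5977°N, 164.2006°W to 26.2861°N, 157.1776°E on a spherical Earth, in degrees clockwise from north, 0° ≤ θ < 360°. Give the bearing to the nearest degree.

251°

Δλ = 157.1776 − -164.2006 = 321.3782°; wrapped into (−180°, 180°]: -38.6218°.
θ = atan2( sin Δλ · cos φ₂ , cos φ₁ · sin φ₂ − sin φ₁ · cos φ₂ · cos Δλ )
  = atan2(-0.55963, -0.19060) = -108.808° → normalised to [0°, 360°): 251.192°.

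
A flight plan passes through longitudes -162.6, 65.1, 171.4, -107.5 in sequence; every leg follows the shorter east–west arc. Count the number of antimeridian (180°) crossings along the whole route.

2

Leg 1: -162.6° → +65.1°, shortest Δλ = -132.3° (west) — crosses 180°.
Leg 2: +65.1° → +171.4°, shortest Δλ = 106.3° (east) — does not cross 180°.
Leg 3: +171.4° → -107.5°, shortest Δλ = 81.1° (east) — crosses 180°.
Total crossings: 2.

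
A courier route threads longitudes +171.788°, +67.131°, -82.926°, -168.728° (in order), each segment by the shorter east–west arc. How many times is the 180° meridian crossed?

0

Leg 1: +171.788° → +67.131°, shortest Δλ = -104.657° (west) — does not cross 180°.
Leg 2: +67.131° → -82.926°, shortest Δλ = -150.057° (west) — does not cross 180°.
Leg 3: -82.926° → -168.728°, shortest Δλ = -85.802° (west) — does not cross 180°.
Total crossings: 0.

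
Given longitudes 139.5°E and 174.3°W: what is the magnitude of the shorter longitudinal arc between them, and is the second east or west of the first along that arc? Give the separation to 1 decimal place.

Raw difference: -174.3 − 139.5 = -313.8°.
Normalise into (−180°, 180°]: -313.8° + 360° = 46.2°.
Positive ⇒ the second point lies to the east; separation 46.2°.

46.2° east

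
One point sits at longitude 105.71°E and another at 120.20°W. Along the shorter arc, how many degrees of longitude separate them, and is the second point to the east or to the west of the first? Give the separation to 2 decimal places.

Raw difference: -120.20 − 105.71 = -225.91°.
Normalise into (−180°, 180°]: -225.91° + 360° = 134.09°.
Positive ⇒ the second point lies to the east; separation 134.09°.

134.09° east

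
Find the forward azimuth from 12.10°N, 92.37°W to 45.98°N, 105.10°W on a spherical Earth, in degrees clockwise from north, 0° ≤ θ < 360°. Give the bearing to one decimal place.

Δλ = -105.10 − -92.37 = -12.73°.
θ = atan2( sin Δλ · cos φ₂ , cos φ₁ · sin φ₂ − sin φ₁ · cos φ₂ · cos Δλ )
  = atan2(-0.15313, 0.56104) = -15.266° → normalised to [0°, 360°): 344.734°.

344.7°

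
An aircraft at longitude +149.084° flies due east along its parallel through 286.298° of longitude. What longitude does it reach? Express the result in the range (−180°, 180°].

Start at +149.084°; shift +286.298° → +435.382°.
+435.382° lies outside (−180°, 180°]; subtract 360° → +75.382°.

+75.382°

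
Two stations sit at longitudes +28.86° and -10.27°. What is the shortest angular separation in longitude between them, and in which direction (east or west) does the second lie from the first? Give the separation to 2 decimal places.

Raw difference: -10.27 − 28.86 = -39.13°.
Normalise into (−180°, 180°]: -39.13° stays -39.13°.
Negative ⇒ the second point lies to the west; separation 39.13°.

39.13° west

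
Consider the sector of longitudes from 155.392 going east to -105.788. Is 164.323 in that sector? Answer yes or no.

Band width going east from +155.392° to -105.788°: ((-105.788 − 155.392) mod 360) = 98.820°.
Offset of +164.323° east of the west edge: ((164.323 − 155.392) mod 360) = 8.931°.
8.931° ≤ 98.820° ⇒ inside.

Yes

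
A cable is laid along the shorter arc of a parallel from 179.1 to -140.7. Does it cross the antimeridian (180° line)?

Yes

Naïve |-140.7 − 179.1| = 319.8° > 180°, so the shorter arc goes the other way round — across 180°.
Signed shortest Δλ = ((-140.7 − 179.1 + 180) mod 360) − 180 = 40.2°.
Going east by 40.2° from +179.1° passes through 180° before reaching -140.7°.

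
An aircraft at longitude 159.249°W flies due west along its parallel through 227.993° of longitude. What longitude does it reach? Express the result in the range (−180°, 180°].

Start at -159.249°; shift −227.993° → -387.242°.
-387.242° lies outside (−180°, 180°]; add 360° → -27.242°.

27.242°W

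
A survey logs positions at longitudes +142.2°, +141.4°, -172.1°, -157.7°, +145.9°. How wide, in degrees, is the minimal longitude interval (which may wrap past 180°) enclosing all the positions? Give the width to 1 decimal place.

Sort the longitudes: -172.1°, -157.7°, +141.4°, +142.2°, +145.9°.
Eastward gaps between consecutive values (wrapping around): 14.4°, 299.1°, 0.8°, 3.7°, 42.0°.
Largest gap = 299.1° ⇒ minimal covering band is its complement: 360° − 299.1° = 60.9°.
Band runs from +141.4° eastward to -157.7°, crossing the antimeridian.

60.9°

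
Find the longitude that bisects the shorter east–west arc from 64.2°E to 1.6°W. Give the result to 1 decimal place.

Signed shortest Δλ from +64.2° to -1.6° is -65.8°.
Midpoint longitude = +64.2° + (-65.8°)/2 = +64.2° − 32.9° = +31.3°.

31.3°E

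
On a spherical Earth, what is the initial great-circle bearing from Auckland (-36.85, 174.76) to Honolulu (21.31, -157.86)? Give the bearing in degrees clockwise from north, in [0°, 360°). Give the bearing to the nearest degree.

29°

Δλ = -157.86 − 174.76 = -332.62°; wrapped into (−180°, 180°]: 27.38°.
θ = atan2( sin Δλ · cos φ₂ , cos φ₁ · sin φ₂ − sin φ₁ · cos φ₂ · cos Δλ )
  = atan2(0.42845, 0.78693) = 28.566° → normalised to [0°, 360°): 28.566°.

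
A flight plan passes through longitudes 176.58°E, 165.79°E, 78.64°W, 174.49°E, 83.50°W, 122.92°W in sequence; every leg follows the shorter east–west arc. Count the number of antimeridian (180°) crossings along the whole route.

3

Leg 1: +176.58° → +165.79°, shortest Δλ = -10.79° (west) — does not cross 180°.
Leg 2: +165.79° → -78.64°, shortest Δλ = 115.57° (east) — crosses 180°.
Leg 3: -78.64° → +174.49°, shortest Δλ = -106.87° (west) — crosses 180°.
Leg 4: +174.49° → -83.50°, shortest Δλ = 102.01° (east) — crosses 180°.
Leg 5: -83.50° → -122.92°, shortest Δλ = -39.42° (west) — does not cross 180°.
Total crossings: 3.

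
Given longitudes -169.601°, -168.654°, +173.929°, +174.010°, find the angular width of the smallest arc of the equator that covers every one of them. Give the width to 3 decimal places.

17.417°

Sort the longitudes: -169.601°, -168.654°, +173.929°, +174.010°.
Eastward gaps between consecutive values (wrapping around): 0.947°, 342.583°, 0.081°, 16.389°.
Largest gap = 342.583° ⇒ minimal covering band is its complement: 360° − 342.583° = 17.417°.
Band runs from +173.929° eastward to -168.654°, crossing the antimeridian.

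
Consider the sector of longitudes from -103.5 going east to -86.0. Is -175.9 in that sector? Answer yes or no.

Band width going east from -103.5° to -86.0°: ((-86.0 − -103.5) mod 360) = 17.5°.
Offset of -175.9° east of the west edge: ((-175.9 − -103.5) mod 360) = 287.6°.
287.6° > 17.5° ⇒ outside.

No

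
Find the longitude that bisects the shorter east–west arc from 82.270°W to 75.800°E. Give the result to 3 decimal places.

Signed shortest Δλ from -82.270° to +75.800° is +158.070°.
Midpoint longitude = -82.270° + (+158.070°)/2 = -82.270° + 79.035° = -3.235°.

3.235°W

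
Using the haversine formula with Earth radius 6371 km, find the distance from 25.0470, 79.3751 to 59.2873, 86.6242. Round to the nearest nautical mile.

Δλ = 86.6242 − 79.3751 = 7.2491°.
Δφ = 59.2873 − 25.0470 = 34.2403°.
a = sin²(Δφ/2) + cos φ₁ · cos φ₂ · sin²(Δλ/2) = 0.088507.
c = 2·atan2(√a, √(1−a)) = 0.60415 rad → d = 6371·c ≈ 3849.02 km ≈ 2078.31 nmi.

2078 nmi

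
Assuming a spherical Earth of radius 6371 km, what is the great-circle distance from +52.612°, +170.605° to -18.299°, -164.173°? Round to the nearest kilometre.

Δλ = -164.173 − 170.605 = -334.778°; wrapped into (−180°, 180°]: 25.222°.
Δφ = -18.299 − 52.612 = -70.911°.
a = sin²(Δφ/2) + cos φ₁ · cos φ₂ · sin²(Δλ/2) = 0.363963.
c = 2·atan2(√a, √(1−a)) = 1.29525 rad → d = 6371·c ≈ 8252.02 km.

8252 km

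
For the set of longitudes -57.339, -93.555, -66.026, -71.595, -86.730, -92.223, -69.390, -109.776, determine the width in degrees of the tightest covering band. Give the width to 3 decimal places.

Sort the longitudes: -109.776°, -93.555°, -92.223°, -86.730°, -71.595°, -69.390°, -66.026°, -57.339°.
Eastward gaps between consecutive values (wrapping around): 16.221°, 1.332°, 5.493°, 15.135°, 2.205°, 3.364°, 8.687°, 307.563°.
Largest gap = 307.563° ⇒ minimal covering band is its complement: 360° − 307.563° = 52.437°.
Band runs from -109.776° eastward to -57.339°.

52.437°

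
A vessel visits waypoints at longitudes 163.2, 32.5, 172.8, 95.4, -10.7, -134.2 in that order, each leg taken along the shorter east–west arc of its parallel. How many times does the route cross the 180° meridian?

0

Leg 1: +163.2° → +32.5°, shortest Δλ = -130.7° (west) — does not cross 180°.
Leg 2: +32.5° → +172.8°, shortest Δλ = 140.3° (east) — does not cross 180°.
Leg 3: +172.8° → +95.4°, shortest Δλ = -77.4° (west) — does not cross 180°.
Leg 4: +95.4° → -10.7°, shortest Δλ = -106.1° (west) — does not cross 180°.
Leg 5: -10.7° → -134.2°, shortest Δλ = -123.5° (west) — does not cross 180°.
Total crossings: 0.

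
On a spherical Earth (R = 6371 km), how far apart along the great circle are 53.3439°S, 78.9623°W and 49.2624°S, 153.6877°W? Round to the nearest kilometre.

4973 km

Δλ = -153.6877 − -78.9623 = -74.7254°.
Δφ = -49.2624 − -53.3439 = 4.0815°.
a = sin²(Δφ/2) + cos φ₁ · cos φ₂ · sin²(Δλ/2) = 0.144751.
c = 2·atan2(√a, √(1−a)) = 0.78059 rad → d = 6371·c ≈ 4973.15 km.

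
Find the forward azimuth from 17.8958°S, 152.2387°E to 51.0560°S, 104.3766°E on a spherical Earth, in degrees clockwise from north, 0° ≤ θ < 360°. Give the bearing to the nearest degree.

Δλ = 104.3766 − 152.2387 = -47.8621°.
θ = atan2( sin Δλ · cos φ₂ , cos φ₁ · sin φ₂ − sin φ₁ · cos φ₂ · cos Δλ )
  = atan2(-0.46610, -0.61054) = -142.641° → normalised to [0°, 360°): 217.359°.

217°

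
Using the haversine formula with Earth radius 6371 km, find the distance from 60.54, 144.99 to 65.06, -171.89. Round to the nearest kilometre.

Δλ = -171.89 − 144.99 = -316.88°; wrapped into (−180°, 180°]: 43.12°.
Δφ = 65.06 − 60.54 = 4.52°.
a = sin²(Δφ/2) + cos φ₁ · cos φ₂ · sin²(Δλ/2) = 0.029560.
c = 2·atan2(√a, √(1−a)) = 0.34558 rad → d = 6371·c ≈ 2201.66 km.

2202 km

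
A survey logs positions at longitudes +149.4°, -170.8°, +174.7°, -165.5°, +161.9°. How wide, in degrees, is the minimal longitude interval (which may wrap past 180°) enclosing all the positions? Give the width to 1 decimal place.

45.1°

Sort the longitudes: -170.8°, -165.5°, +149.4°, +161.9°, +174.7°.
Eastward gaps between consecutive values (wrapping around): 5.3°, 314.9°, 12.5°, 12.8°, 14.5°.
Largest gap = 314.9° ⇒ minimal covering band is its complement: 360° − 314.9° = 45.1°.
Band runs from +149.4° eastward to -165.5°, crossing the antimeridian.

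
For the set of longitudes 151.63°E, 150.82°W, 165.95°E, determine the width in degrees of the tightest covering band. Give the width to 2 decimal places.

57.55°

Sort the longitudes: -150.82°, +151.63°, +165.95°.
Eastward gaps between consecutive values (wrapping around): 302.45°, 14.32°, 43.23°.
Largest gap = 302.45° ⇒ minimal covering band is its complement: 360° − 302.45° = 57.55°.
Band runs from +151.63° eastward to -150.82°, crossing the antimeridian.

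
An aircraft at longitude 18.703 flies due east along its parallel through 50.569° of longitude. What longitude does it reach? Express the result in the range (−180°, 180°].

+69.272°

Start at +18.703°; shift +50.569° → +69.272°.
+69.272° already lies in (−180°, 180°].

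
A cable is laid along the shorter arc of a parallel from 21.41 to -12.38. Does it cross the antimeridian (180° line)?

No

Signed shortest Δλ = ((-12.38 − 21.41 + 180) mod 360) − 180 = -33.79°.
Going west by 33.79° from +21.41° reaches -12.38° without touching 180°.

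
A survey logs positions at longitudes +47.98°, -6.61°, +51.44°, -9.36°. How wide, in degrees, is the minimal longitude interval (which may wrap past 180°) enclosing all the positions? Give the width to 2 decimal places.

60.80°

Sort the longitudes: -9.36°, -6.61°, +47.98°, +51.44°.
Eastward gaps between consecutive values (wrapping around): 2.75°, 54.59°, 3.46°, 299.20°.
Largest gap = 299.20° ⇒ minimal covering band is its complement: 360° − 299.20° = 60.80°.
Band runs from -9.36° eastward to +51.44°.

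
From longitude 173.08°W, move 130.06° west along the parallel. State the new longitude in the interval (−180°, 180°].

56.86°E

Start at -173.08°; shift −130.06° → -303.14°.
-303.14° lies outside (−180°, 180°]; add 360° → +56.86°.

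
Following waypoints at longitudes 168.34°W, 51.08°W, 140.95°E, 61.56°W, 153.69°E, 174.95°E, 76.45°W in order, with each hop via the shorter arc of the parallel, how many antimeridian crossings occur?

Leg 1: -168.34° → -51.08°, shortest Δλ = 117.26° (east) — does not cross 180°.
Leg 2: -51.08° → +140.95°, shortest Δλ = -167.97° (west) — crosses 180°.
Leg 3: +140.95° → -61.56°, shortest Δλ = 157.49° (east) — crosses 180°.
Leg 4: -61.56° → +153.69°, shortest Δλ = -144.75° (west) — crosses 180°.
Leg 5: +153.69° → +174.95°, shortest Δλ = 21.26° (east) — does not cross 180°.
Leg 6: +174.95° → -76.45°, shortest Δλ = 108.6° (east) — crosses 180°.
Total crossings: 4.

4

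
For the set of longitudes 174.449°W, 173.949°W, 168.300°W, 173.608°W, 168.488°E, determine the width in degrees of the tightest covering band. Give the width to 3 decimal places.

23.212°

Sort the longitudes: -174.449°, -173.949°, -173.608°, -168.300°, +168.488°.
Eastward gaps between consecutive values (wrapping around): 0.500°, 0.341°, 5.308°, 336.788°, 17.063°.
Largest gap = 336.788° ⇒ minimal covering band is its complement: 360° − 336.788° = 23.212°.
Band runs from +168.488° eastward to -168.300°, crossing the antimeridian.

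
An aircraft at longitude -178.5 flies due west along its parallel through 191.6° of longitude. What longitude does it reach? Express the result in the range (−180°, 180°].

-10.1°

Start at -178.5°; shift −191.6° → -370.1°.
-370.1° lies outside (−180°, 180°]; add 360° → -10.1°.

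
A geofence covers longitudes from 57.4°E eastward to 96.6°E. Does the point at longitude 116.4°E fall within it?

Band width going east from +57.4° to +96.6°: ((96.6 − 57.4) mod 360) = 39.2°.
Offset of +116.4° east of the west edge: ((116.4 − 57.4) mod 360) = 59.0°.
59.0° > 39.2° ⇒ outside.

No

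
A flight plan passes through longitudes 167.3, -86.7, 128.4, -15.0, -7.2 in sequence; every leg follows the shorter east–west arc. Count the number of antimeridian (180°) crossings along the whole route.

Leg 1: +167.3° → -86.7°, shortest Δλ = 106.0° (east) — crosses 180°.
Leg 2: -86.7° → +128.4°, shortest Δλ = -144.9° (west) — crosses 180°.
Leg 3: +128.4° → -15.0°, shortest Δλ = -143.4° (west) — does not cross 180°.
Leg 4: -15.0° → -7.2°, shortest Δλ = 7.8° (east) — does not cross 180°.
Total crossings: 2.

2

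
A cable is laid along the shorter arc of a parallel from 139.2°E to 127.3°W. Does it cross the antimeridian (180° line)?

Yes

Naïve |-127.3 − 139.2| = 266.5° > 180°, so the shorter arc goes the other way round — across 180°.
Signed shortest Δλ = ((-127.3 − 139.2 + 180) mod 360) − 180 = 93.5°.
Going east by 93.5° from +139.2° passes through 180° before reaching -127.3°.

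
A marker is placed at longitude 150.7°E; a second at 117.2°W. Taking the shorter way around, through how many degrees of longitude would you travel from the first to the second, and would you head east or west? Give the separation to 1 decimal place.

92.1° east

Raw difference: -117.2 − 150.7 = -267.9°.
Normalise into (−180°, 180°]: -267.9° + 360° = 92.1°.
Positive ⇒ the second point lies to the east; separation 92.1°.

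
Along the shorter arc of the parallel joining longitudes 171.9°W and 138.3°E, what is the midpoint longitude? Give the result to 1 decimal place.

163.2°E

Signed shortest Δλ from -171.9° to +138.3° is -49.8°.
Midpoint longitude = -171.9° + (-49.8°)/2 = -171.9° − 24.9° = -196.8°.
Normalise into (−180°, 180°]: +163.2°.
(The naïve average (-171.9 + +138.3)/2 = -16.8° is on the wrong side of the globe.)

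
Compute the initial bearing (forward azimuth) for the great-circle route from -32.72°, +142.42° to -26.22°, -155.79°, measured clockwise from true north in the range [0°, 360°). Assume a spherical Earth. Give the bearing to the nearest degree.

100°

Δλ = -155.79 − 142.42 = -298.21°; wrapped into (−180°, 180°]: 61.79°.
θ = atan2( sin Δλ · cos φ₂ , cos φ₁ · sin φ₂ − sin φ₁ · cos φ₂ · cos Δλ )
  = atan2(0.79055, -0.14249) = 100.217° → normalised to [0°, 360°): 100.217°.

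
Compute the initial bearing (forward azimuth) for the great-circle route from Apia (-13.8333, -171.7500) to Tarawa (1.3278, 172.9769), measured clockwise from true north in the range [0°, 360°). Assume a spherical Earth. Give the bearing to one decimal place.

Δλ = 172.9769 − -171.7500 = 344.7269°; wrapped into (−180°, 180°]: -15.2731°.
θ = atan2( sin Δλ · cos φ₂ , cos φ₁ · sin φ₂ − sin φ₁ · cos φ₂ · cos Δλ )
  = atan2(-0.26335, 0.25309) = -46.138° → normalised to [0°, 360°): 313.862°.

313.9°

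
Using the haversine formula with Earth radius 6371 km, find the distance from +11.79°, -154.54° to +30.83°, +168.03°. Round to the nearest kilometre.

4386 km

Δλ = 168.03 − -154.54 = 322.57°; wrapped into (−180°, 180°]: -37.43°.
Δφ = 30.83 − 11.79 = 19.04°.
a = sin²(Δφ/2) + cos φ₁ · cos φ₂ · sin²(Δλ/2) = 0.113893.
c = 2·atan2(√a, √(1−a)) = 0.68848 rad → d = 6371·c ≈ 4386.30 km.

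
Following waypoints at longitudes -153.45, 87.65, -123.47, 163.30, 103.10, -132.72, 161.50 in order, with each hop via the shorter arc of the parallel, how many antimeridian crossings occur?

5

Leg 1: -153.45° → +87.65°, shortest Δλ = -118.9° (west) — crosses 180°.
Leg 2: +87.65° → -123.47°, shortest Δλ = 148.88° (east) — crosses 180°.
Leg 3: -123.47° → +163.30°, shortest Δλ = -73.23° (west) — crosses 180°.
Leg 4: +163.30° → +103.10°, shortest Δλ = -60.2° (west) — does not cross 180°.
Leg 5: +103.10° → -132.72°, shortest Δλ = 124.18° (east) — crosses 180°.
Leg 6: -132.72° → +161.50°, shortest Δλ = -65.78° (west) — crosses 180°.
Total crossings: 5.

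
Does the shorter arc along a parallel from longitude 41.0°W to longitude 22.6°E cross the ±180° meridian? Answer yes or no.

No

Signed shortest Δλ = ((22.6 − -41.0 + 180) mod 360) − 180 = 63.6°.
Going east by 63.6° from -41.0° reaches +22.6° without touching 180°.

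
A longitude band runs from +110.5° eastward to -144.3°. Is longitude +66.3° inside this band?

Band width going east from +110.5° to -144.3°: ((-144.3 − 110.5) mod 360) = 105.2°.
Offset of +66.3° east of the west edge: ((66.3 − 110.5) mod 360) = 315.8°.
315.8° > 105.2° ⇒ outside.

No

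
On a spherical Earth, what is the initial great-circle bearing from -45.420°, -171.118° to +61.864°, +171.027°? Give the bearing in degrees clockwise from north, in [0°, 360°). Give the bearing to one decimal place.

351.2°

Δλ = 171.027 − -171.118 = 342.145°; wrapped into (−180°, 180°]: -17.855°.
θ = atan2( sin Δλ · cos φ₂ , cos φ₁ · sin φ₂ − sin φ₁ · cos φ₂ · cos Δλ )
  = atan2(-0.14459, 0.93867) = -8.757° → normalised to [0°, 360°): 351.243°.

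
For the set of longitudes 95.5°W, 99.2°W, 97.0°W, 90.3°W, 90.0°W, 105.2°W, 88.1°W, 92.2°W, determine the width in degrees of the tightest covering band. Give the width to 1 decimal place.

17.1°

Sort the longitudes: -105.2°, -99.2°, -97.0°, -95.5°, -92.2°, -90.3°, -90.0°, -88.1°.
Eastward gaps between consecutive values (wrapping around): 6.0°, 2.2°, 1.5°, 3.3°, 1.9°, 0.3°, 1.9°, 342.9°.
Largest gap = 342.9° ⇒ minimal covering band is its complement: 360° − 342.9° = 17.1°.
Band runs from -105.2° eastward to -88.1°.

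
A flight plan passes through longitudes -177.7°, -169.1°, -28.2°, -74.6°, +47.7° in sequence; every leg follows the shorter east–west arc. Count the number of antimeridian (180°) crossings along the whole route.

0

Leg 1: -177.7° → -169.1°, shortest Δλ = 8.6° (east) — does not cross 180°.
Leg 2: -169.1° → -28.2°, shortest Δλ = 140.9° (east) — does not cross 180°.
Leg 3: -28.2° → -74.6°, shortest Δλ = -46.4° (west) — does not cross 180°.
Leg 4: -74.6° → +47.7°, shortest Δλ = 122.3° (east) — does not cross 180°.
Total crossings: 0.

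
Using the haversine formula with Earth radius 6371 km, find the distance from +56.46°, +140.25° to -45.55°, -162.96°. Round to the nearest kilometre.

12512 km

Δλ = -162.96 − 140.25 = -303.21°; wrapped into (−180°, 180°]: 56.79°.
Δφ = -45.55 − 56.46 = -102.01°.
a = sin²(Δφ/2) + cos φ₁ · cos φ₂ · sin²(Δλ/2) = 0.691542.
c = 2·atan2(√a, √(1−a)) = 1.96393 rad → d = 6371·c ≈ 12512.19 km.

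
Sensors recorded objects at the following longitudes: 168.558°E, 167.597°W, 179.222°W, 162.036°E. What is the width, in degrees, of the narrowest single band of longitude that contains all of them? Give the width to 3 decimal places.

Sort the longitudes: -179.222°, -167.597°, +162.036°, +168.558°.
Eastward gaps between consecutive values (wrapping around): 11.625°, 329.633°, 6.522°, 12.220°.
Largest gap = 329.633° ⇒ minimal covering band is its complement: 360° − 329.633° = 30.367°.
Band runs from +162.036° eastward to -167.597°, crossing the antimeridian.

30.367°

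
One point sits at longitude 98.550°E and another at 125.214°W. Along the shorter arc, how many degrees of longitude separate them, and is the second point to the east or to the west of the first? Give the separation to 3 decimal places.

Raw difference: -125.214 − 98.550 = -223.764°.
Normalise into (−180°, 180°]: -223.764° + 360° = 136.236°.
Positive ⇒ the second point lies to the east; separation 136.236°.

136.236° east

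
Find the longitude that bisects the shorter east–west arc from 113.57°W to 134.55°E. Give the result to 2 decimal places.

169.51°W

Signed shortest Δλ from -113.57° to +134.55° is -111.88°.
Midpoint longitude = -113.57° + (-111.88°)/2 = -113.57° − 55.94° = -169.51°.
(The naïve average (-113.57 + +134.55)/2 = 10.49° is on the wrong side of the globe.)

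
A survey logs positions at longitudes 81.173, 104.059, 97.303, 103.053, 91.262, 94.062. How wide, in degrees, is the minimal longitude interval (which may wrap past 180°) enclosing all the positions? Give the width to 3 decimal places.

Sort the longitudes: +81.173°, +91.262°, +94.062°, +97.303°, +103.053°, +104.059°.
Eastward gaps between consecutive values (wrapping around): 10.089°, 2.800°, 3.241°, 5.750°, 1.006°, 337.114°.
Largest gap = 337.114° ⇒ minimal covering band is its complement: 360° − 337.114° = 22.886°.
Band runs from +81.173° eastward to +104.059°.

22.886°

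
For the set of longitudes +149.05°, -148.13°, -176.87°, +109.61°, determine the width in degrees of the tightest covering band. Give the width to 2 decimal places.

102.26°

Sort the longitudes: -176.87°, -148.13°, +109.61°, +149.05°.
Eastward gaps between consecutive values (wrapping around): 28.74°, 257.74°, 39.44°, 34.08°.
Largest gap = 257.74° ⇒ minimal covering band is its complement: 360° − 257.74° = 102.26°.
Band runs from +109.61° eastward to -148.13°, crossing the antimeridian.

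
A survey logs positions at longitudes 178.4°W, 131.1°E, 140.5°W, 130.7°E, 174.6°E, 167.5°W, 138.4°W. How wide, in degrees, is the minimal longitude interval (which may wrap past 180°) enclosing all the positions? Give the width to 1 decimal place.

Sort the longitudes: -178.4°, -167.5°, -140.5°, -138.4°, +130.7°, +131.1°, +174.6°.
Eastward gaps between consecutive values (wrapping around): 10.9°, 27.0°, 2.1°, 269.1°, 0.4°, 43.5°, 7.0°.
Largest gap = 269.1° ⇒ minimal covering band is its complement: 360° − 269.1° = 90.9°.
Band runs from +130.7° eastward to -138.4°, crossing the antimeridian.

90.9°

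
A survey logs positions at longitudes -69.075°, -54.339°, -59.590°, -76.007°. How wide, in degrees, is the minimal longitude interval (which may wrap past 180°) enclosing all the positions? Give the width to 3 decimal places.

Sort the longitudes: -76.007°, -69.075°, -59.590°, -54.339°.
Eastward gaps between consecutive values (wrapping around): 6.932°, 9.485°, 5.251°, 338.332°.
Largest gap = 338.332° ⇒ minimal covering band is its complement: 360° − 338.332° = 21.668°.
Band runs from -76.007° eastward to -54.339°.

21.668°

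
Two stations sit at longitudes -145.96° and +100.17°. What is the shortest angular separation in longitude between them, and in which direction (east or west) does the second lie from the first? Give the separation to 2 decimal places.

Raw difference: 100.17 − -145.96 = 246.13°.
Normalise into (−180°, 180°]: 246.13° − 360° = -113.87°.
Negative ⇒ the second point lies to the west; separation 113.87°.

113.87° west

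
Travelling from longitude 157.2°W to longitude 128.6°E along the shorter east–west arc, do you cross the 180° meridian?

Naïve |128.6 − -157.2| = 285.8° > 180°, so the shorter arc goes the other way round — across 180°.
Signed shortest Δλ = ((128.6 − -157.2 + 180) mod 360) − 180 = -74.2°.
Going west by 74.2° from -157.2° passes through 180° before reaching +128.6°.

Yes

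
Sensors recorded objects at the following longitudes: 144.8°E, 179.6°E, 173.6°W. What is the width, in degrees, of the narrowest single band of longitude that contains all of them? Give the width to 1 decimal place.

41.6°

Sort the longitudes: -173.6°, +144.8°, +179.6°.
Eastward gaps between consecutive values (wrapping around): 318.4°, 34.8°, 6.8°.
Largest gap = 318.4° ⇒ minimal covering band is its complement: 360° − 318.4° = 41.6°.
Band runs from +144.8° eastward to -173.6°, crossing the antimeridian.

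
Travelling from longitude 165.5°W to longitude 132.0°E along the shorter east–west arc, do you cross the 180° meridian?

Yes

Naïve |132.0 − -165.5| = 297.5° > 180°, so the shorter arc goes the other way round — across 180°.
Signed shortest Δλ = ((132.0 − -165.5 + 180) mod 360) − 180 = -62.5°.
Going west by 62.5° from -165.5° passes through 180° before reaching +132.0°.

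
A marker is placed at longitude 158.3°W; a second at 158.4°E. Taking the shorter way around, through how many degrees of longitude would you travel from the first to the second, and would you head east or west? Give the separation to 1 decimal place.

43.3° west

Raw difference: 158.4 − -158.3 = 316.7°.
Normalise into (−180°, 180°]: 316.7° − 360° = -43.3°.
Negative ⇒ the second point lies to the west; separation 43.3°.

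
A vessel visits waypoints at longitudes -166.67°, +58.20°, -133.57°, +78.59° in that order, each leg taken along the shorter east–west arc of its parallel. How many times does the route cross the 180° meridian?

Leg 1: -166.67° → +58.20°, shortest Δλ = -135.13° (west) — crosses 180°.
Leg 2: +58.20° → -133.57°, shortest Δλ = 168.23° (east) — crosses 180°.
Leg 3: -133.57° → +78.59°, shortest Δλ = -147.84° (west) — crosses 180°.
Total crossings: 3.

3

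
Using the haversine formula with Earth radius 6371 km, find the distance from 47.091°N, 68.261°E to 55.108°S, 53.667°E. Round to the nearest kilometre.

Δλ = 53.667 − 68.261 = -14.594°.
Δφ = -55.108 − 47.091 = -102.199°.
a = sin²(Δφ/2) + cos φ₁ · cos φ₂ · sin²(Δλ/2) = 0.611937.
c = 2·atan2(√a, √(1−a)) = 1.79658 rad → d = 6371·c ≈ 11446.03 km.

11446 km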